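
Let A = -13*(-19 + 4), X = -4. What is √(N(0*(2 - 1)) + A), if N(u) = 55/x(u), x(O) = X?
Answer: 5*√29/2 ≈ 13.463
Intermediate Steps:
x(O) = -4
A = 195 (A = -13*(-15) = 195)
N(u) = -55/4 (N(u) = 55/(-4) = 55*(-¼) = -55/4)
√(N(0*(2 - 1)) + A) = √(-55/4 + 195) = √(725/4) = 5*√29/2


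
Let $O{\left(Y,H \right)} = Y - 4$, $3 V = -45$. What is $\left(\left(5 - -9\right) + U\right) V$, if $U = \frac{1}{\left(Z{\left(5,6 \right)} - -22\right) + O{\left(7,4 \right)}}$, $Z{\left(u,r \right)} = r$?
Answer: $- \frac{6525}{31} \approx -210.48$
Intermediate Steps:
$V = -15$ ($V = \frac{1}{3} \left(-45\right) = -15$)
$O{\left(Y,H \right)} = -4 + Y$
$U = \frac{1}{31}$ ($U = \frac{1}{\left(6 - -22\right) + \left(-4 + 7\right)} = \frac{1}{\left(6 + 22\right) + 3} = \frac{1}{28 + 3} = \frac{1}{31} \approx 0.032258$)
$\left(\left(5 - -9\right) + U\right) V = \left(\left(5 - -9\right) + \frac{1}{31}\right) \left(-15\right) = \left(\left(5 + 9\right) + \frac{1}{31}\right) \left(-15\right) = \left(14 + \frac{1}{31}\right) \left(-15\right) = \frac{435}{31} \left(-15\right) = - \frac{6525}{31}$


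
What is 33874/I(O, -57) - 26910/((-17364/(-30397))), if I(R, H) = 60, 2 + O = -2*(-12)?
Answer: -1010225168/21705 ≈ -46543.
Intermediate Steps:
O = 22 (O = -2 - 2*(-12) = -2 + 24 = 22)
33874/I(O, -57) - 26910/((-17364/(-30397))) = 33874/60 - 26910/((-17364/(-30397))) = 33874*(1/60) - 26910/((-17364*(-1/30397))) = 16937/30 - 26910/17364/30397 = 16937/30 - 26910*30397/17364 = 16937/30 - 136330545/2894 = -1010225168/21705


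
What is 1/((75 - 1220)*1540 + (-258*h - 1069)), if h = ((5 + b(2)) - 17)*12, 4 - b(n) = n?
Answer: -1/1733409 ≈ -5.7690e-7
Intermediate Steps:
b(n) = 4 - n
h = -120 (h = ((5 + (4 - 1*2)) - 17)*12 = ((5 + (4 - 2)) - 17)*12 = ((5 + 2) - 17)*12 = (7 - 17)*12 = -10*12 = -120)
1/((75 - 1220)*1540 + (-258*h - 1069)) = 1/((75 - 1220)*1540 + (-258*(-120) - 1069)) = 1/(-1145*1540 + (30960 - 1069)) = 1/(-1763300 + 29891) = 1/(-1733409) = -1/1733409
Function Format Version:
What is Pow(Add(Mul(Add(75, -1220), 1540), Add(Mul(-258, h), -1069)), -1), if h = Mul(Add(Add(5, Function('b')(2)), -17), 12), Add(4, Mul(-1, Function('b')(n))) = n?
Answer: Rational(-1, 1733409) ≈ -5.7690e-7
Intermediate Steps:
Function('b')(n) = Add(4, Mul(-1, n))
h = -120 (h = Mul(Add(Add(5, Add(4, Mul(-1, 2))), -17), 12) = Mul(Add(Add(5, Add(4, -2)), -17), 12) = Mul(Add(Add(5, 2), -17), 12) = Mul(Add(7, -17), 12) = Mul(-10, 12) = -120)
Pow(Add(Mul(Add(75, -1220), 1540), Add(Mul(-258, h), -1069)), -1) = Pow(Add(Mul(Add(75, -1220), 1540), Add(Mul(-258, -120), -1069)), -1) = Pow(Add(Mul(-1145, 1540), Add(30960, -1069)), -1) = Pow(Add(-1763300, 29891), -1) = Pow(-1733409, -1) = Rational(-1, 1733409)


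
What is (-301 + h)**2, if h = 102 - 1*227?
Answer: 181476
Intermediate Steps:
h = -125 (h = 102 - 227 = -125)
(-301 + h)**2 = (-301 - 125)**2 = (-426)**2 = 181476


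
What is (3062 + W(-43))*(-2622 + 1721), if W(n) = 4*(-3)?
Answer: -2748050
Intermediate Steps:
W(n) = -12
(3062 + W(-43))*(-2622 + 1721) = (3062 - 12)*(-2622 + 1721) = 3050*(-901) = -2748050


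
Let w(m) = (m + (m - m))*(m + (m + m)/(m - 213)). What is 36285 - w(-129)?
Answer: 375085/19 ≈ 19741.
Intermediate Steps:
w(m) = m*(m + 2*m/(-213 + m)) (w(m) = (m + 0)*(m + (2*m)/(-213 + m)) = m*(m + 2*m/(-213 + m)))
36285 - w(-129) = 36285 - (-129)**2*(-211 - 129)/(-213 - 129) = 36285 - 16641*(-340)/(-342) = 36285 - 16641*(-1)*(-340)/342 = 36285 - 1*314330/19 = 36285 - 314330/19 = 375085/19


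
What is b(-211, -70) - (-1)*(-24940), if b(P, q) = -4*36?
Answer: -25084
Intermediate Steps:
b(P, q) = -144
b(-211, -70) - (-1)*(-24940) = -144 - (-1)*(-24940) = -144 - 1*24940 = -144 - 24940 = -25084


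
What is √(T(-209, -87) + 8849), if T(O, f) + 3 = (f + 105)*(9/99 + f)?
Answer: √881078/11 ≈ 85.333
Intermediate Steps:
T(O, f) = -3 + (105 + f)*(1/11 + f) (T(O, f) = -3 + (f + 105)*(9/99 + f) = -3 + (105 + f)*(9*(1/99) + f) = -3 + (105 + f)*(1/11 + f))
√(T(-209, -87) + 8849) = √((72/11 + (-87)² + (1156/11)*(-87)) + 8849) = √((72/11 + 7569 - 100572/11) + 8849) = √(-17241/11 + 8849) = √(80098/11) = √881078/11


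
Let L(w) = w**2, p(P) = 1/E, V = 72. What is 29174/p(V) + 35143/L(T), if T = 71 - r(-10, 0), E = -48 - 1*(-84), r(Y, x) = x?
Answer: 5294415967/5041 ≈ 1.0503e+6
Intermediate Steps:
E = 36 (E = -48 + 84 = 36)
p(P) = 1/36
T = 71 (T = 71 - 1*0 = 71 + 0 = 71)
29174/p(V) + 35143/L(T) = 29174/(1/36) + 35143/(71**2) = 29174*36 + 35143/5041 = 1050264 + 35143*(1/5041) = 1050264 + 35143/5041 = 5294415967/5041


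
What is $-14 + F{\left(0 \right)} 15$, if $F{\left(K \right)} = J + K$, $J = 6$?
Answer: $76$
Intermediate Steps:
$F{\left(K \right)} = 6 + K$
$-14 + F{\left(0 \right)} 15 = -14 + \left(6 + 0\right) 15 = -14 + 6 \cdot 15 = -14 + 90 = 76$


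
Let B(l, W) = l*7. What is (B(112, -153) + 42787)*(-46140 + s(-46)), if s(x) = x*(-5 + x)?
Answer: -1908148374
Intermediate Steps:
B(l, W) = 7*l
(B(112, -153) + 42787)*(-46140 + s(-46)) = (7*112 + 42787)*(-46140 - 46*(-5 - 46)) = (784 + 42787)*(-46140 - 46*(-51)) = 43571*(-46140 + 2346) = 43571*(-43794) = -1908148374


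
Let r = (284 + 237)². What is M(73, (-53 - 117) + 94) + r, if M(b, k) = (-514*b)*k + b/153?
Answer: 477836362/153 ≈ 3.1231e+6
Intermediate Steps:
M(b, k) = b/153 - 514*b*k (M(b, k) = -514*b*k + b*(1/153) = -514*b*k + b/153 = b/153 - 514*b*k)
r = 271441 (r = 521² = 271441)
M(73, (-53 - 117) + 94) + r = (1/153)*73*(1 - 78642*((-53 - 117) + 94)) + 271441 = (1/153)*73*(1 - 78642*(-170 + 94)) + 271441 = (1/153)*73*(1 - 78642*(-76)) + 271441 = (1/153)*73*(1 + 5976792) + 271441 = (1/153)*73*5976793 + 271441 = 436305889/153 + 271441 = 477836362/153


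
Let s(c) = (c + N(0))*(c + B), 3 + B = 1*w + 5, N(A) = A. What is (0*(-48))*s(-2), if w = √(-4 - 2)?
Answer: 0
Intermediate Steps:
w = I*√6 (w = √(-6) = I*√6 ≈ 2.4495*I)
B = 2 + I*√6 (B = -3 + (1*(I*√6) + 5) = -3 + (I*√6 + 5) = -3 + (5 + I*√6) = 2 + I*√6 ≈ 2.0 + 2.4495*I)
s(c) = c*(2 + c + I*√6) (s(c) = (c + 0)*(c + (2 + I*√6)) = c*(2 + c + I*√6))
(0*(-48))*s(-2) = (0*(-48))*(-2*(2 - 2 + I*√6)) = 0*(-2*I*√6) = 0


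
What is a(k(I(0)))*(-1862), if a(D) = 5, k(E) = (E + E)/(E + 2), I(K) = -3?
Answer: -9310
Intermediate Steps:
k(E) = 2*E/(2 + E) (k(E) = (2*E)/(2 + E) = 2*E/(2 + E))
a(k(I(0)))*(-1862) = 5*(-1862) = -9310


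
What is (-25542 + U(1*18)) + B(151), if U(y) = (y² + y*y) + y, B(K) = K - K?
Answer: -24876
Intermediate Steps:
B(K) = 0
U(y) = y + 2*y² (U(y) = (y² + y²) + y = 2*y² + y = y + 2*y²)
(-25542 + U(1*18)) + B(151) = (-25542 + (1*18)*(1 + 2*(1*18))) + 0 = (-25542 + 18*(1 + 2*18)) + 0 = (-25542 + 18*(1 + 36)) + 0 = (-25542 + 18*37) + 0 = (-25542 + 666) + 0 = -24876 + 0 = -24876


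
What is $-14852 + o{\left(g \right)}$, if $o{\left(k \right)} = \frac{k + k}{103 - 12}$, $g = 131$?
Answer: $- \frac{1351270}{91} \approx -14849.0$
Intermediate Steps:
$o{\left(k \right)} = \frac{2 k}{91}$
$-14852 + o{\left(g \right)} = -14852 + \frac{2}{91} \cdot 131 = -14852 + \frac{262}{91} = - \frac{1351270}{91}$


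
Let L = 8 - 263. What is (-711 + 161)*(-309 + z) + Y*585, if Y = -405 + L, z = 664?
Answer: -581350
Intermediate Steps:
L = -255
Y = -660 (Y = -405 - 255 = -660)
(-711 + 161)*(-309 + z) + Y*585 = (-711 + 161)*(-309 + 664) - 660*585 = -550*355 - 386100 = -195250 - 386100 = -581350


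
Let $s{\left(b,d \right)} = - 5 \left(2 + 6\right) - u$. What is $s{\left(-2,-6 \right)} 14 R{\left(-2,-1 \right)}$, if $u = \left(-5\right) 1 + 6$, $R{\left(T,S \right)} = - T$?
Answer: $-1148$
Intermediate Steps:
$u = 1$ ($u = -5 + 6 = 1$)
$s{\left(b,d \right)} = -41$ ($s{\left(b,d \right)} = - 5 \left(2 + 6\right) - 1 = \left(-5\right) 8 - 1 = -40 - 1 = -41$)
$s{\left(-2,-6 \right)} 14 R{\left(-2,-1 \right)} = \left(-41\right) 14 \left(\left(-1\right) \left(-2\right)\right) = \left(-574\right) 2 = -1148$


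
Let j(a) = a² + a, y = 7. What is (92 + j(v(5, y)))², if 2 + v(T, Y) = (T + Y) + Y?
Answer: 158404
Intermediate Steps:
v(T, Y) = -2 + T + 2*Y (v(T, Y) = -2 + ((T + Y) + Y) = -2 + (T + 2*Y) = -2 + T + 2*Y)
j(a) = a + a²
(92 + j(v(5, y)))² = (92 + (-2 + 5 + 2*7)*(1 + (-2 + 5 + 2*7)))² = (92 + (-2 + 5 + 14)*(1 + (-2 + 5 + 14)))² = (92 + 17*(1 + 17))² = (92 + 17*18)² = (92 + 306)² = 398² = 158404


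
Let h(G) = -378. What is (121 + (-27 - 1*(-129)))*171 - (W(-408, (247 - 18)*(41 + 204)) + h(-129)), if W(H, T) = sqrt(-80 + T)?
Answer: 38511 - 15*sqrt(249) ≈ 38274.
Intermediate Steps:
(121 + (-27 - 1*(-129)))*171 - (W(-408, (247 - 18)*(41 + 204)) + h(-129)) = (121 + (-27 - 1*(-129)))*171 - (sqrt(-80 + (247 - 18)*(41 + 204)) - 378) = (121 + (-27 + 129))*171 - (sqrt(-80 + 229*245) - 378) = (121 + 102)*171 - (sqrt(-80 + 56105) - 378) = 223*171 - (sqrt(56025) - 378) = 38133 - (15*sqrt(249) - 378) = 38133 - (-378 + 15*sqrt(249)) = 38133 + (378 - 15*sqrt(249)) = 38511 - 15*sqrt(249)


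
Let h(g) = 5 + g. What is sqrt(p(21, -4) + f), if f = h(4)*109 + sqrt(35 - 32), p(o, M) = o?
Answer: sqrt(1002 + sqrt(3)) ≈ 31.682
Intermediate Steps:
f = 981 + sqrt(3) (f = (5 + 4)*109 + sqrt(35 - 32) = 9*109 + sqrt(3) = 981 + sqrt(3) ≈ 982.73)
sqrt(p(21, -4) + f) = sqrt(21 + (981 + sqrt(3))) = sqrt(1002 + sqrt(3))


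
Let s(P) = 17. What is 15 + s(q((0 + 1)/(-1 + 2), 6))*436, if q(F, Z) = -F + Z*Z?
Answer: 7427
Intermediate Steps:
q(F, Z) = Z² - F (q(F, Z) = -F + Z² = Z² - F)
15 + s(q((0 + 1)/(-1 + 2), 6))*436 = 15 + 17*436 = 15 + 7412 = 7427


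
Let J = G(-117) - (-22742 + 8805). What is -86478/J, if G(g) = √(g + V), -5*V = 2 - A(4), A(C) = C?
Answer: -91306355/14715158 + 14413*I*√2915/161866738 ≈ -6.2049 + 0.0048075*I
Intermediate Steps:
V = ⅖ (V = -(2 - 1*4)/5 = -(2 - 4)/5 = -⅕*(-2) = ⅖ ≈ 0.40000)
G(g) = √(⅖ + g) (G(g) = √(g + ⅖) = √(⅖ + g))
J = 13937 + I*√2915/5 (J = √(10 + 25*(-117))/5 - (-22742 + 8805) = √(10 - 2925)/5 - 1*(-13937) = √(-2915)/5 + 13937 = (I*√2915)/5 + 13937 = I*√2915/5 + 13937 = 13937 + I*√2915/5 ≈ 13937.0 + 10.798*I)
-86478/J = -86478/(13937 + I*√2915/5)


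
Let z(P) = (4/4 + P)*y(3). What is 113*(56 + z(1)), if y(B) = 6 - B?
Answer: 7006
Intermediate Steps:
z(P) = 3 + 3*P (z(P) = (4/4 + P)*(6 - 1*3) = (4*(¼) + P)*(6 - 3) = (1 + P)*3 = 3 + 3*P)
113*(56 + z(1)) = 113*(56 + (3 + 3*1)) = 113*(56 + (3 + 3)) = 113*(56 + 6) = 113*62 = 7006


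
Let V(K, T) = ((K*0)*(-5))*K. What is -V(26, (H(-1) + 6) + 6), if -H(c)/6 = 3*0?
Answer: 0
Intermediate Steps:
H(c) = 0 (H(c) = -18*0 = -6*0 = 0)
V(K, T) = 0 (V(K, T) = (0*(-5))*K = 0*K = 0)
-V(26, (H(-1) + 6) + 6) = -1*0 = 0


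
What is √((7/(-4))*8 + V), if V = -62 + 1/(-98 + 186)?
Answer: 3*I*√16346/44 ≈ 8.7171*I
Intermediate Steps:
V = -5455/88 (V = -62 + 1/88 = -5455/88 ≈ -61.989)
√((7/(-4))*8 + V) = √((7/(-4))*8 - 5455/88) = √((7*(-¼))*8 - 5455/88) = √(-7/4*8 - 5455/88) = √(-14 - 5455/88) = √(-6687/88) = 3*I*√16346/44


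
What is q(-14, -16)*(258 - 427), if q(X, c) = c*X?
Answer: -37856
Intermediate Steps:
q(X, c) = X*c
q(-14, -16)*(258 - 427) = (-14*(-16))*(258 - 427) = 224*(-169) = -37856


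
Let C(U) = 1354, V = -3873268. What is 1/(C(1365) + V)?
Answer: -1/3871914 ≈ -2.5827e-7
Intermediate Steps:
1/(C(1365) + V) = 1/(1354 - 3873268) = 1/(-3871914) = -1/3871914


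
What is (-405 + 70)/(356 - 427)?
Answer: 335/71 ≈ 4.7183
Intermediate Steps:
(-405 + 70)/(356 - 427) = -335/(-71) = -335*(-1/71) = 335/71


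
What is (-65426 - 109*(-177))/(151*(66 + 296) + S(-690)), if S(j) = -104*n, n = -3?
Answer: -46133/54974 ≈ -0.83918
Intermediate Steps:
S(j) = 312 (S(j) = -104*(-3) = 312)
(-65426 - 109*(-177))/(151*(66 + 296) + S(-690)) = (-65426 - 109*(-177))/(151*(66 + 296) + 312) = (-65426 + 19293)/(151*362 + 312) = -46133/(54662 + 312) = -46133/54974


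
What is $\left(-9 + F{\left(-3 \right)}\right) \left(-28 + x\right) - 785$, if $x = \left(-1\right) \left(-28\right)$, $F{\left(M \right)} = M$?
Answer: $-785$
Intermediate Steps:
$x = 28$
$\left(-9 + F{\left(-3 \right)}\right) \left(-28 + x\right) - 785 = \left(-9 - 3\right) \left(-28 + 28\right) - 785 = \left(-12\right) 0 - 785 = 0 - 785 = -785$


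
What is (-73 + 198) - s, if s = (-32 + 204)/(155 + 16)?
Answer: 21203/171 ≈ 123.99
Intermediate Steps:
s = 172/171 ≈ 1.0058
(-73 + 198) - s = (-73 + 198) - 1*172/171 = 125 - 172/171 = 21203/171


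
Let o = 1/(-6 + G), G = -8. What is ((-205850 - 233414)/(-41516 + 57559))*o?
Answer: 31376/16043 ≈ 1.9557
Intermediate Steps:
o = -1/14 (o = 1/(-6 - 8) = 1/(-14) = -1/14 ≈ -0.071429)
((-205850 - 233414)/(-41516 + 57559))*o = ((-205850 - 233414)/(-41516 + 57559))*(-1/14) = -439264/16043*(-1/14) = 31376/16043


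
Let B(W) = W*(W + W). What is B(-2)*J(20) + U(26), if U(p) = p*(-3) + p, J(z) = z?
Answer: 108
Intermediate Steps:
B(W) = 2*W² (B(W) = W*(2*W) = 2*W²)
U(p) = -2*p (U(p) = -3*p + p = -2*p)
B(-2)*J(20) + U(26) = (2*(-2)²)*20 - 2*26 = (2*4)*20 - 52 = 8*20 - 52 = 160 - 52 = 108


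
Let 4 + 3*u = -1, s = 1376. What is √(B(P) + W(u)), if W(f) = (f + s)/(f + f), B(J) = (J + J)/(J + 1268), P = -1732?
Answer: I*√8511645/145 ≈ 20.12*I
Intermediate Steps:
u = -5/3 (u = -4/3 + (⅓)*(-1) = -4/3 - ⅓ = -5/3 ≈ -1.6667)
B(J) = 2*J/(1268 + J) (B(J) = (2*J)/(1268 + J) = 2*J/(1268 + J))
W(f) = (1376 + f)/(2*f) (W(f) = (f + 1376)/(f + f) = (1376 + f)/((2*f)) = (1376 + f)*(1/(2*f)) = (1376 + f)/(2*f))
√(B(P) + W(u)) = √(2*(-1732)/(1268 - 1732) + (1376 - 5/3)/(2*(-5/3))) = √(2*(-1732)/(-464) + (½)*(-⅗)*(4123/3)) = √(2*(-1732)*(-1/464) - 4123/10) = √(433/58 - 4123/10) = √(-58701/145) = I*√8511645/145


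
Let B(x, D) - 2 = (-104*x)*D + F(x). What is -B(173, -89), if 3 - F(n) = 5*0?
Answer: -1601293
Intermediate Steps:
F(n) = 3 (F(n) = 3 - 5*0 = 3 - 1*0 = 3 + 0 = 3)
B(x, D) = 5 - 104*D*x (B(x, D) = 2 + ((-104*x)*D + 3) = 2 + (-104*D*x + 3) = 2 + (3 - 104*D*x) = 5 - 104*D*x)
-B(173, -89) = -(5 - 104*(-89)*173) = -(5 + 1601288) = -1*1601293 = -1601293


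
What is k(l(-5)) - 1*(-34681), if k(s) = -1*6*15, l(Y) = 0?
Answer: 34591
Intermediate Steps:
k(s) = -90 (k(s) = -6*15 = -90)
k(l(-5)) - 1*(-34681) = -90 - 1*(-34681) = -90 + 34681 = 34591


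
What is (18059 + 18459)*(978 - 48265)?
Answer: -1726826666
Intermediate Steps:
(18059 + 18459)*(978 - 48265) = 36518*(-47287) = -1726826666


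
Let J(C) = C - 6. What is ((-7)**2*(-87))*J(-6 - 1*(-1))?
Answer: 46893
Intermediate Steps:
J(C) = -6 + C
((-7)**2*(-87))*J(-6 - 1*(-1)) = ((-7)**2*(-87))*(-6 + (-6 - 1*(-1))) = (49*(-87))*(-6 + (-6 + 1)) = -4263*(-6 - 5) = -4263*(-11) = 46893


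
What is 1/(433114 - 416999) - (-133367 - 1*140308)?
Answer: 4410272626/16115 ≈ 2.7368e+5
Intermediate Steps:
1/(433114 - 416999) - (-133367 - 1*140308) = 1/16115 - (-133367 - 140308) = 1/16115 - 1*(-273675) = 1/16115 + 273675 = 4410272626/16115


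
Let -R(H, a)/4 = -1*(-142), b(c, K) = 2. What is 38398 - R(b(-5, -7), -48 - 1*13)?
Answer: 38966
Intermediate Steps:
R(H, a) = -568 (R(H, a) = -(-4)*(-142) = -4*142 = -568)
38398 - R(b(-5, -7), -48 - 1*13) = 38398 - 1*(-568) = 38398 + 568 = 38966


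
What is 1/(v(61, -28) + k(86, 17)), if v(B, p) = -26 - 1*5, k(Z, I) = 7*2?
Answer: -1/17 ≈ -0.058824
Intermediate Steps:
k(Z, I) = 14
v(B, p) = -31 (v(B, p) = -26 - 5 = -31)
1/(v(61, -28) + k(86, 17)) = 1/(-31 + 14) = 1/(-17) = -1/17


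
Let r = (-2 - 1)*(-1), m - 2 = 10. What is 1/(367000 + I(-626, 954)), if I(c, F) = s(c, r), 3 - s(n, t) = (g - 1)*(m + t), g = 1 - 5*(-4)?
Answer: 1/366703 ≈ 2.7270e-6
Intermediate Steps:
m = 12 (m = 2 + 10 = 12)
g = 21 (g = 1 + 20 = 21)
r = 3 (r = -3*(-1) = 3)
s(n, t) = -237 - 20*t (s(n, t) = 3 - (21 - 1)*(12 + t) = 3 - 20*(12 + t) = 3 - (240 + 20*t) = 3 + (-240 - 20*t) = -237 - 20*t)
I(c, F) = -297 (I(c, F) = -237 - 20*3 = -237 - 60 = -297)
1/(367000 + I(-626, 954)) = 1/(367000 - 297) = 1/366703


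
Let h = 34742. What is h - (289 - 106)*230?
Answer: -7348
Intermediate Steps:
h - (289 - 106)*230 = 34742 - (289 - 106)*230 = 34742 - 183*230 = 34742 - 1*42090 = 34742 - 42090 = -7348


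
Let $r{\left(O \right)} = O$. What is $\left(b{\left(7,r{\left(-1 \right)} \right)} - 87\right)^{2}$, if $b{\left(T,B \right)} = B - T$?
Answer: $9025$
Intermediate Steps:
$\left(b{\left(7,r{\left(-1 \right)} \right)} - 87\right)^{2} = \left(\left(-1 - 7\right) - 87\right)^{2} = \left(-8 - 87\right)^{2} = \left(-95\right)^{2} = 9025$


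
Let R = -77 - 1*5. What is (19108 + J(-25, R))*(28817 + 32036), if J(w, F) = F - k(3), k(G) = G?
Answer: 1157606619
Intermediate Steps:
R = -82 (R = -77 - 5 = -82)
J(w, F) = -3 + F (J(w, F) = F - 1*3 = F - 3 = -3 + F)
(19108 + J(-25, R))*(28817 + 32036) = (19108 + (-3 - 82))*(28817 + 32036) = (19108 - 85)*60853 = 19023*60853 = 1157606619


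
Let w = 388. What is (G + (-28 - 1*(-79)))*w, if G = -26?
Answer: 9700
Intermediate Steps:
(G + (-28 - 1*(-79)))*w = (-26 + (-28 - 1*(-79)))*388 = (-26 + (-28 + 79))*388 = (-26 + 51)*388 = 25*388 = 9700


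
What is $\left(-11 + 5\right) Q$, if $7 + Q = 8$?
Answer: $-6$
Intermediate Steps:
$Q = 1$ ($Q = -7 + 8 = 1$)
$\left(-11 + 5\right) Q = \left(-11 + 5\right) 1 = \left(-6\right) 1 = -6$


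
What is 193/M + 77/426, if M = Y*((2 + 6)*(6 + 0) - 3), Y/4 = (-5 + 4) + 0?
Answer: -11393/12780 ≈ -0.89147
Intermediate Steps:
Y = -4 (Y = 4*((-5 + 4) + 0) = 4*(-1 + 0) = 4*(-1) = -4)
M = -180 (M = -4*((2 + 6)*(6 + 0) - 3) = -4*(8*6 - 3) = -4*(48 - 3) = -4*45 = -180)
193/M + 77/426 = 193/(-180) + 77/426 = 193*(-1/180) + 77*(1/426) = -193/180 + 77/426 = -11393/12780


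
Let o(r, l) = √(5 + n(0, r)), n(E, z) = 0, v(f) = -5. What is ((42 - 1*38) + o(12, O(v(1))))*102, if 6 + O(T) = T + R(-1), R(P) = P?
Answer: 408 + 102*√5 ≈ 636.08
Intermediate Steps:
O(T) = -7 + T (O(T) = -6 + (T - 1) = -6 + (-1 + T) = -7 + T)
o(r, l) = √5 (o(r, l) = √(5 + 0) = √5)
((42 - 1*38) + o(12, O(v(1))))*102 = ((42 - 1*38) + √5)*102 = ((42 - 38) + √5)*102 = (4 + √5)*102 = 408 + 102*√5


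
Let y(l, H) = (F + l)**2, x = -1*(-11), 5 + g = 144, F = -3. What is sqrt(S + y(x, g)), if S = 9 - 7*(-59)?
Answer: 9*sqrt(6) ≈ 22.045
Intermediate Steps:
g = 139 (g = -5 + 144 = 139)
x = 11
y(l, H) = (-3 + l)**2
S = 422 (S = 9 + 413 = 422)
sqrt(S + y(x, g)) = sqrt(422 + (-3 + 11)**2) = sqrt(422 + 8**2) = sqrt(422 + 64) = sqrt(486) = 9*sqrt(6)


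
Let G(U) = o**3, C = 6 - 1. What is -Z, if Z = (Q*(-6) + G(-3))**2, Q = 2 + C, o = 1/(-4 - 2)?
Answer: -82319329/46656 ≈ -1764.4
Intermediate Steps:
C = 5
o = -1/6 (o = 1/(-6) = -1/6 ≈ -0.16667)
G(U) = -1/216 (G(U) = (-1/6)**3 = -1/216)
Q = 7 (Q = 2 + 5 = 7)
Z = 82319329/46656 (Z = (7*(-6) - 1/216)**2 = (-42 - 1/216)**2 = (-9073/216)**2 = 82319329/46656 ≈ 1764.4)
-Z = -1*82319329/46656 = -82319329/46656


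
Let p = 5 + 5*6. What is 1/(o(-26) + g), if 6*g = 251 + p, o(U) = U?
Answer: 3/65 ≈ 0.046154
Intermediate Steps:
p = 35 (p = 5 + 30 = 35)
g = 143/3 (g = (251 + 35)/6 = (⅙)*286 = 143/3 ≈ 47.667)
1/(o(-26) + g) = 1/(-26 + 143/3) = 1/(65/3) = 3/65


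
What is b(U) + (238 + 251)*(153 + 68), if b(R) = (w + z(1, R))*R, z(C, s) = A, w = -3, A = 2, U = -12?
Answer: 108081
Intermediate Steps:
z(C, s) = 2
b(R) = -R (b(R) = (-3 + 2)*R = -R)
b(U) + (238 + 251)*(153 + 68) = -1*(-12) + (238 + 251)*(153 + 68) = 12 + 489*221 = 12 + 108069 = 108081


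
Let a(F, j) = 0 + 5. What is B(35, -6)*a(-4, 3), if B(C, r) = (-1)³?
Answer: -5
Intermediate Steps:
a(F, j) = 5
B(C, r) = -1
B(35, -6)*a(-4, 3) = -1*5 = -5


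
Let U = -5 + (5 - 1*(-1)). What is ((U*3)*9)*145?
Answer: 3915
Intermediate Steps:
U = 1 (U = -5 + (5 + 1) = -5 + 6 = 1)
((U*3)*9)*145 = ((1*3)*9)*145 = (3*9)*145 = 27*145 = 3915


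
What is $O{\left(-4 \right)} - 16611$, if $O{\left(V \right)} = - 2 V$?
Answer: $-16603$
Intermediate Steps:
$O{\left(-4 \right)} - 16611 = \left(-2\right) \left(-4\right) - 16611 = 8 - 16611 = -16603$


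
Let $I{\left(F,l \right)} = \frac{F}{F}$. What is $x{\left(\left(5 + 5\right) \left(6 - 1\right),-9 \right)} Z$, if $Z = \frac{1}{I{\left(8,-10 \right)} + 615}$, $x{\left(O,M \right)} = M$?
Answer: $- \frac{9}{616} \approx -0.01461$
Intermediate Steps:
$I{\left(F,l \right)} = 1$
$Z = \frac{1}{616}$ ($Z = \frac{1}{1 + 615} = \frac{1}{616} \approx 0.0016234$)
$x{\left(\left(5 + 5\right) \left(6 - 1\right),-9 \right)} Z = \left(-9\right) \frac{1}{616} = - \frac{9}{616}$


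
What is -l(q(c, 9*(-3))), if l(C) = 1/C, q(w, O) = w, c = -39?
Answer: 1/39 ≈ 0.025641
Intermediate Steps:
-l(q(c, 9*(-3))) = -1/(-39) = -1*(-1/39) = 1/39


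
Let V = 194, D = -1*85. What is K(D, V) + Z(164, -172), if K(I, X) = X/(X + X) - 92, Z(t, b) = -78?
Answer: -339/2 ≈ -169.50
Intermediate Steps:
D = -85
K(I, X) = -183/2 (K(I, X) = X/((2*X)) - 92 = (1/(2*X))*X - 92 = ½ - 92 = -183/2)
K(D, V) + Z(164, -172) = -183/2 - 78 = -339/2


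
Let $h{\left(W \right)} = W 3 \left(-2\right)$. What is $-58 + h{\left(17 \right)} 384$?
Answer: $-39226$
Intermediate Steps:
$h{\left(W \right)} = - 6 W$ ($h{\left(W \right)} = 3 W \left(-2\right) = - 6 W$)
$-58 + h{\left(17 \right)} 384 = -58 + \left(-6\right) 17 \cdot 384 = -58 - 39168 = -39226$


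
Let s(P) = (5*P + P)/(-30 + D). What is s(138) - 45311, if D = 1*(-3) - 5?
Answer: -861323/19 ≈ -45333.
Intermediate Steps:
D = -8 (D = -3 - 5 = -8)
s(P) = -3*P/19 (s(P) = (5*P + P)/(-30 - 8) = (6*P)/(-38) = (6*P)*(-1/38) = -3*P/19)
s(138) - 45311 = -3/19*138 - 45311 = -414/19 - 45311 = -861323/19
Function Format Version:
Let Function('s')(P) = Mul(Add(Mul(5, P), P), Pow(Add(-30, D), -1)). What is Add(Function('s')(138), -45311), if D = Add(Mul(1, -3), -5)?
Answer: Rational(-861323, 19) ≈ -45333.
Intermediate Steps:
D = -8 (D = Add(-3, -5) = -8)
Function('s')(P) = Mul(Rational(-3, 19), P) (Function('s')(P) = Mul(Add(Mul(5, P), P), Pow(Add(-30, -8), -1)) = Mul(Mul(6, P), Pow(-38, -1)) = Mul(Mul(6, P), Rational(-1, 38)) = Mul(Rational(-3, 19), P))
Add(Function('s')(138), -45311) = Add(Mul(Rational(-3, 19), 138), -45311) = Add(Rational(-414, 19), -45311) = Rational(-861323, 19)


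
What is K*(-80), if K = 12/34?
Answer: -480/17 ≈ -28.235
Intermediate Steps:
K = 6/17 (K = 12*(1/34) = 6/17 ≈ 0.35294)
K*(-80) = (6/17)*(-80) = -480/17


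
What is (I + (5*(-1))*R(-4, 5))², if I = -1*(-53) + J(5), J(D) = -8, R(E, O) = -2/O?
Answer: 2209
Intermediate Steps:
I = 45 (I = -1*(-53) - 8 = 53 - 8 = 45)
(I + (5*(-1))*R(-4, 5))² = (45 + (5*(-1))*(-2/5))² = (45 - (-10)/5)² = (45 - 5*(-⅖))² = (45 + 2)² = 47² = 2209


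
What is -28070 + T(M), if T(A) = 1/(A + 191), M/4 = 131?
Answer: -20070049/715 ≈ -28070.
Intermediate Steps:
M = 524 (M = 4*131 = 524)
T(A) = 1/(191 + A)
-28070 + T(M) = -28070 + 1/(191 + 524) = -28070 + 1/715 = -20070049/715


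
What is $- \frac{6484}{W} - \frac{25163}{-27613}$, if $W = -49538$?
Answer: $\frac{712783693}{683946397} \approx 1.0422$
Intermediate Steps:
$- \frac{6484}{W} - \frac{25163}{-27613} = - \frac{6484}{-49538} - \frac{25163}{-27613} = \left(-6484\right) \left(- \frac{1}{49538}\right) - - \frac{25163}{27613} = \frac{3242}{24769} + \frac{25163}{27613} = \frac{712783693}{683946397}$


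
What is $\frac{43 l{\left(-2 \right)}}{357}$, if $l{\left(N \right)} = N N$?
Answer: $\frac{172}{357} \approx 0.48179$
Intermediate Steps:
$l{\left(N \right)} = N^{2}$
$\frac{43 l{\left(-2 \right)}}{357} = \frac{43 \left(-2\right)^{2}}{357} = 43 \cdot 4 \cdot \frac{1}{357} = 172 \cdot \frac{1}{357} = \frac{172}{357}$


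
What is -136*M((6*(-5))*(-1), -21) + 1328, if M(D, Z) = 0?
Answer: 1328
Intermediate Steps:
-136*M((6*(-5))*(-1), -21) + 1328 = -136*0 + 1328 = 0 + 1328 = 1328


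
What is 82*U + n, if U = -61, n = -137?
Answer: -5139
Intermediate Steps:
82*U + n = 82*(-61) - 137 = -5002 - 137 = -5139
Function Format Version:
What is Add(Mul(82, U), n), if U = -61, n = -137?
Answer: -5139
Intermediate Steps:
Add(Mul(82, U), n) = Add(Mul(82, -61), -137) = Add(-5002, -137) = -5139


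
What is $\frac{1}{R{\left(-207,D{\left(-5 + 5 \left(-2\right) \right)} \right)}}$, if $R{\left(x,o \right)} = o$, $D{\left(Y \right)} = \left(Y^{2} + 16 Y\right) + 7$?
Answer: $- \frac{1}{8} \approx -0.125$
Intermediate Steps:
$D{\left(Y \right)} = 7 + Y^{2} + 16 Y$
$\frac{1}{R{\left(-207,D{\left(-5 + 5 \left(-2\right) \right)} \right)}} = \frac{1}{7 + \left(-5 + 5 \left(-2\right)\right)^{2} + 16 \left(-5 + 5 \left(-2\right)\right)} = \frac{1}{7 + \left(-5 - 10\right)^{2} + 16 \left(-5 - 10\right)} = \frac{1}{7 + \left(-15\right)^{2} + 16 \left(-15\right)} = \frac{1}{7 + 225 - 240} = \frac{1}{-8} = - \frac{1}{8}$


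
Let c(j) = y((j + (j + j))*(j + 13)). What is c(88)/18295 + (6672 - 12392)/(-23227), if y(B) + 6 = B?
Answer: 723832766/424937965 ≈ 1.7034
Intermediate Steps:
y(B) = -6 + B
c(j) = -6 + 3*j*(13 + j) (c(j) = -6 + (j + (j + j))*(j + 13) = -6 + (j + 2*j)*(13 + j) = -6 + (3*j)*(13 + j) = -6 + 3*j*(13 + j))
c(88)/18295 + (6672 - 12392)/(-23227) = (-6 + 3*88*(13 + 88))/18295 + (6672 - 12392)/(-23227) = (-6 + 3*88*101)*(1/18295) - 5720*(-1/23227) = (-6 + 26664)*(1/18295) + 5720/23227 = 26658*(1/18295) + 5720/23227 = 26658/18295 + 5720/23227 = 723832766/424937965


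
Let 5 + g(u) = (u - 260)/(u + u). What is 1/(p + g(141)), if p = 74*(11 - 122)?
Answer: -282/2317877 ≈ -0.00012166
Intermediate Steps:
g(u) = -5 + (-260 + u)/(2*u) (g(u) = -5 + (u - 260)/(u + u) = -5 + (-260 + u)/((2*u)) = -5 + (-260 + u)*(1/(2*u)) = -5 + (-260 + u)/(2*u))
p = -8214 (p = 74*(-111) = -8214)
1/(p + g(141)) = 1/(-8214 + (-9/2 - 130/141)) = 1/(-8214 - 1529/282) = 1/(-2317877/282) = -282/2317877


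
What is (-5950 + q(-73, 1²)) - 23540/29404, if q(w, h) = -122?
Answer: -44641157/7351 ≈ -6072.8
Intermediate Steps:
(-5950 + q(-73, 1²)) - 23540/29404 = (-5950 - 122) - 23540/29404 = -6072 - 23540*1/29404 = -6072 - 5885/7351 = -44641157/7351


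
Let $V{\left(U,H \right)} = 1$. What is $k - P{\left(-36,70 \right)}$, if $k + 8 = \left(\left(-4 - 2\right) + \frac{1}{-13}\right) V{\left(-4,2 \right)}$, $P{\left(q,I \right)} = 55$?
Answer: $- \frac{898}{13} \approx -69.077$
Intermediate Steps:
$k = - \frac{183}{13}$ ($k = -8 + \left(\left(-4 - 2\right) + \frac{1}{-13}\right) 1 = -8 + \left(-6 - \frac{1}{13}\right) 1 = -8 - \frac{79}{13} = - \frac{183}{13} \approx -14.077$)
$k - P{\left(-36,70 \right)} = - \frac{183}{13} - 55 = - \frac{898}{13}$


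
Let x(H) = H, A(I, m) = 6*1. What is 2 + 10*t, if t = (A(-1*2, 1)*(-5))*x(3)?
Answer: -898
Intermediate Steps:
A(I, m) = 6
t = -90 (t = (6*(-5))*3 = -30*3 = -90)
2 + 10*t = 2 + 10*(-90) = 2 - 900 = -898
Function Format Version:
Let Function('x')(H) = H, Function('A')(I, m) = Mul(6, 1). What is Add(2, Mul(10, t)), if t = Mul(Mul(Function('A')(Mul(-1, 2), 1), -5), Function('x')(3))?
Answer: -898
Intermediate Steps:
Function('A')(I, m) = 6
t = -90 (t = Mul(Mul(6, -5), 3) = Mul(-30, 3) = -90)
Add(2, Mul(10, t)) = Add(2, Mul(10, -90)) = Add(2, -900) = -898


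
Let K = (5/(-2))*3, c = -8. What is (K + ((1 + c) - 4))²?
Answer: 1369/4 ≈ 342.25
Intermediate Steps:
K = -15/2 (K = -½*5*3 = -5/2*3 = -15/2 ≈ -7.5000)
(K + ((1 + c) - 4))² = (-15/2 + ((1 - 8) - 4))² = (-15/2 + (-7 - 4))² = (-15/2 - 11)² = (-37/2)² = 1369/4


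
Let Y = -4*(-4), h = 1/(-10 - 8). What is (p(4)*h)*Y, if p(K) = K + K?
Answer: -64/9 ≈ -7.1111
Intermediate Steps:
h = -1/18 (h = 1/(-18) = -1/18 ≈ -0.055556)
p(K) = 2*K
Y = 16
(p(4)*h)*Y = ((2*4)*(-1/18))*16 = (8*(-1/18))*16 = -4/9*16 = -64/9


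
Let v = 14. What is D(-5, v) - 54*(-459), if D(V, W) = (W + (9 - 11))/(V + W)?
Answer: 74362/3 ≈ 24787.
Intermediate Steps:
D(V, W) = (-2 + W)/(V + W) (D(V, W) = (W - 2)/(V + W) = (-2 + W)/(V + W))
D(-5, v) - 54*(-459) = (-2 + 14)/(-5 + 14) - 54*(-459) = 12/9 + 24786 = (⅑)*12 + 24786 = 4/3 + 24786 = 74362/3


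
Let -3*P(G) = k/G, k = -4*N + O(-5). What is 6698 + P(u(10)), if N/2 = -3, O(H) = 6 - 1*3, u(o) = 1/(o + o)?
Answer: 6518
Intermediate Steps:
u(o) = 1/(2*o)
O(H) = 3 (O(H) = 6 - 3 = 3)
N = -6 (N = 2*(-3) = -6)
k = 27 (k = -4*(-6) + 3 = 24 + 3 = 27)
P(G) = -9/G
6698 + P(u(10)) = 6698 - 9/((½)/10) = 6698 - 9/((½)*(⅒)) = 6698 - 9/1/20 = 6698 - 9*20 = 6698 - 180 = 6518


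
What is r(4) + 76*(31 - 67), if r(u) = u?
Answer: -2732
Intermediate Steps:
r(4) + 76*(31 - 67) = 4 + 76*(31 - 67) = 4 + 76*(-36) = 4 - 2736 = -2732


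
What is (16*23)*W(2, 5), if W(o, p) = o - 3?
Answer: -368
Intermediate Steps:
W(o, p) = -3 + o
(16*23)*W(2, 5) = (16*23)*(-3 + 2) = 368*(-1) = -368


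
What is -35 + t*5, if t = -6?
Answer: -65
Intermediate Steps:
-35 + t*5 = -35 - 6*5 = -35 - 30 = -65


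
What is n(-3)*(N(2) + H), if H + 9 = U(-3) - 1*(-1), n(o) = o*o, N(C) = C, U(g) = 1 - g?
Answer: -18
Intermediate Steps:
n(o) = o²
H = -4 (H = -9 + ((1 - 1*(-3)) - 1*(-1)) = -9 + ((1 + 3) + 1) = -9 + (4 + 1) = -9 + 5 = -4)
n(-3)*(N(2) + H) = (-3)²*(2 - 4) = 9*(-2) = -18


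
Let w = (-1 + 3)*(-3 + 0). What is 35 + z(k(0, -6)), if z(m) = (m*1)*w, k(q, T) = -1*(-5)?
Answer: 5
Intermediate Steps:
k(q, T) = 5
w = -6 (w = 2*(-3) = -6)
z(m) = -6*m (z(m) = (m*1)*(-6) = m*(-6) = -6*m)
35 + z(k(0, -6)) = 35 - 6*5 = 35 - 30 = 5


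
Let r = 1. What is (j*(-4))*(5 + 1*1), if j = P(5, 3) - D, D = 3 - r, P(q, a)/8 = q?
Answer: -912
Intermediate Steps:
P(q, a) = 8*q
D = 2 (D = 3 - 1*1 = 3 - 1 = 2)
j = 38 (j = 8*5 - 1*2 = 40 - 2 = 38)
(j*(-4))*(5 + 1*1) = (38*(-4))*(5 + 1*1) = -152*(5 + 1) = -152*6 = -912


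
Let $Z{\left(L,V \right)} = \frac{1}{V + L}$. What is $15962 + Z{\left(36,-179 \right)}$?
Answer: $\frac{2282565}{143} \approx 15962.0$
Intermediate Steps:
$Z{\left(L,V \right)} = \frac{1}{L + V}$
$15962 + Z{\left(36,-179 \right)} = 15962 + \frac{1}{36 - 179} = 15962 + \frac{1}{-143} = 15962 - \frac{1}{143} = \frac{2282565}{143}$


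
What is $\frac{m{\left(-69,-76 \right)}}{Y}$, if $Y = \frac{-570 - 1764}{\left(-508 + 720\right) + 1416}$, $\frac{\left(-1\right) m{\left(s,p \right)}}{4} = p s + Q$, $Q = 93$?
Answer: $\frac{5792424}{389} \approx 14891.0$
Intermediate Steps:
$m{\left(s,p \right)} = -372 - 4 p s$ ($m{\left(s,p \right)} = - 4 \left(p s + 93\right) = - 4 \left(93 + p s\right) = -372 - 4 p s$)
$Y = - \frac{1167}{814}$ ($Y = - \frac{2334}{212 + 1416} = - \frac{2334}{1628} = \left(-2334\right) \frac{1}{1628} = - \frac{1167}{814} \approx -1.4337$)
$\frac{m{\left(-69,-76 \right)}}{Y} = \frac{-372 - \left(-304\right) \left(-69\right)}{- \frac{1167}{814}} = \left(-372 - 20976\right) \left(- \frac{814}{1167}\right) = \left(-21348\right) \left(- \frac{814}{1167}\right) = \frac{5792424}{389}$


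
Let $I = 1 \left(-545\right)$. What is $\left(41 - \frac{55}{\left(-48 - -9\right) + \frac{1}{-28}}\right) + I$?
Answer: $- \frac{549332}{1093} \approx -502.59$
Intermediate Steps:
$I = -545$
$\left(41 - \frac{55}{\left(-48 - -9\right) + \frac{1}{-28}}\right) + I = \left(41 - \frac{55}{\left(-48 - -9\right) + \frac{1}{-28}}\right) - 545 = \left(41 - \frac{55}{\left(-48 + 9\right) - \frac{1}{28}}\right) - 545 = \left(41 - \frac{55}{-39 - \frac{1}{28}}\right) - 545 = \left(41 - \frac{55}{- \frac{1093}{28}}\right) - 545 = \left(41 - - \frac{1540}{1093}\right) - 545 = \left(41 + \frac{1540}{1093}\right) - 545 = \frac{46353}{1093} - 545 = - \frac{549332}{1093}$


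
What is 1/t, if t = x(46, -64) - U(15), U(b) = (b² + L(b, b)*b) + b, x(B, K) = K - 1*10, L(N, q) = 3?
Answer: -1/359 ≈ -0.0027855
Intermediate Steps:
x(B, K) = -10 + K (x(B, K) = K - 10 = -10 + K)
U(b) = b² + 4*b (U(b) = (b² + 3*b) + b = b² + 4*b)
t = -359 (t = (-10 - 64) - 15*(4 + 15) = -74 - 15*19 = -74 - 1*285 = -74 - 285 = -359)
1/t = 1/(-359) = -1/359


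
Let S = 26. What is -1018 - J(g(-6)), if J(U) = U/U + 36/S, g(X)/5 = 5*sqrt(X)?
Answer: -13265/13 ≈ -1020.4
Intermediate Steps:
g(X) = 25*sqrt(X) (g(X) = 5*(5*sqrt(X)) = 25*sqrt(X))
J(U) = 31/13 (J(U) = U/U + 36/26 = 1 + 36*(1/26) = 1 + 18/13 = 31/13)
-1018 - J(g(-6)) = -1018 - 1*31/13 = -1018 - 31/13 = -13265/13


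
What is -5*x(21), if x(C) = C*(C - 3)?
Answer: -1890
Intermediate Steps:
x(C) = C*(-3 + C)
-5*x(21) = -105*(-3 + 21) = -105*18 = -5*378 = -1890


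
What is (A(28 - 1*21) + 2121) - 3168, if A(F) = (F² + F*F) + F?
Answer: -942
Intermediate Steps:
A(F) = F + 2*F² (A(F) = (F² + F²) + F = 2*F² + F = F + 2*F²)
(A(28 - 1*21) + 2121) - 3168 = ((28 - 1*21)*(1 + 2*(28 - 1*21)) + 2121) - 3168 = ((28 - 21)*(1 + 2*(28 - 21)) + 2121) - 3168 = (7*(1 + 2*7) + 2121) - 3168 = (7*(1 + 14) + 2121) - 3168 = (7*15 + 2121) - 3168 = (105 + 2121) - 3168 = 2226 - 3168 = -942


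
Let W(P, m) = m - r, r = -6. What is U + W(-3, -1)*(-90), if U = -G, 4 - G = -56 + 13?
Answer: -497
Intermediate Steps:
G = 47 (G = 4 - (-56 + 13) = 4 - 1*(-43) = 4 + 43 = 47)
W(P, m) = 6 + m (W(P, m) = m - 1*(-6) = m + 6 = 6 + m)
U = -47 (U = -1*47 = -47)
U + W(-3, -1)*(-90) = -47 + (6 - 1)*(-90) = -47 + 5*(-90) = -47 - 450 = -497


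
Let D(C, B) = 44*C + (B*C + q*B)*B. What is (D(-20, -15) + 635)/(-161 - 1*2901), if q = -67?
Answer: 9910/1531 ≈ 6.4729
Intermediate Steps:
D(C, B) = 44*C + B*(-67*B + B*C) (D(C, B) = 44*C + (B*C - 67*B)*B = 44*C + (-67*B + B*C)*B = 44*C + B*(-67*B + B*C))
(D(-20, -15) + 635)/(-161 - 1*2901) = ((-67*(-15)² + 44*(-20) - 20*(-15)²) + 635)/(-161 - 1*2901) = ((-67*225 - 880 - 20*225) + 635)/(-161 - 2901) = ((-15075 - 880 - 4500) + 635)/(-3062) = (-20455 + 635)*(-1/3062) = -19820*(-1/3062) = 9910/1531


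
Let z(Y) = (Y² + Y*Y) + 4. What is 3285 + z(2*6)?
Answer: 3577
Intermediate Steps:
z(Y) = 4 + 2*Y² (z(Y) = (Y² + Y²) + 4 = 2*Y² + 4 = 4 + 2*Y²)
3285 + z(2*6) = 3285 + (4 + 2*(2*6)²) = 3285 + (4 + 2*12²) = 3285 + (4 + 2*144) = 3285 + (4 + 288) = 3285 + 292 = 3577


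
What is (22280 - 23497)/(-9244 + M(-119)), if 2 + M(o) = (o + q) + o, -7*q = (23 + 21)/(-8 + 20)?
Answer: 25557/199175 ≈ 0.12831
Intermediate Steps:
q = -11/21 (q = -(23 + 21)/(7*(-8 + 20)) = -44/(7*12) = -⅐*11/3 = -11/21 ≈ -0.52381)
M(o) = -53/21 + 2*o (M(o) = -2 + ((o - 11/21) + o) = -2 + ((-11/21 + o) + o) = -2 + (-11/21 + 2*o) = -53/21 + 2*o)
(22280 - 23497)/(-9244 + M(-119)) = (22280 - 23497)/(-9244 + (-53/21 + 2*(-119))) = -1217/(-9244 + (-53/21 - 238)) = -1217/(-9244 - 5051/21) = -1217/(-199175/21) = -1217*(-21/199175) = 25557/199175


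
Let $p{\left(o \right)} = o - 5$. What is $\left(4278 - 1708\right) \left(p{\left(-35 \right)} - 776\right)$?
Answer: $-2097120$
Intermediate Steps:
$p{\left(o \right)} = -5 + o$
$\left(4278 - 1708\right) \left(p{\left(-35 \right)} - 776\right) = \left(4278 - 1708\right) \left(\left(-5 - 35\right) - 776\right) = 2570 \left(-40 - 776\right) = 2570 \left(-816\right) = -2097120$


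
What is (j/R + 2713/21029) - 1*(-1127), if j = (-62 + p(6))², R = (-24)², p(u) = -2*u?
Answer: 3441933725/3028176 ≈ 1136.6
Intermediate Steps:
R = 576
j = 5476 (j = (-62 - 2*6)² = (-62 - 12)² = (-74)² = 5476)
(j/R + 2713/21029) - 1*(-1127) = (5476/576 + 2713/21029) - 1*(-1127) = (5476*(1/576) + 2713*(1/21029)) + 1127 = (1369/144 + 2713/21029) + 1127 = 29179373/3028176 + 1127 = 3441933725/3028176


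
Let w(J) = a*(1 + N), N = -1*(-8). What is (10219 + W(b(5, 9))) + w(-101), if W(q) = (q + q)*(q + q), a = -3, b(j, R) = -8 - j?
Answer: 10868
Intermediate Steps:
N = 8
W(q) = 4*q**2 (W(q) = (2*q)*(2*q) = 4*q**2)
w(J) = -27 (w(J) = -3*(1 + 8) = -3*9 = -27)
(10219 + W(b(5, 9))) + w(-101) = (10219 + 4*(-8 - 1*5)**2) - 27 = (10219 + 4*(-8 - 5)**2) - 27 = (10219 + 4*(-13)**2) - 27 = (10219 + 4*169) - 27 = (10219 + 676) - 27 = 10895 - 27 = 10868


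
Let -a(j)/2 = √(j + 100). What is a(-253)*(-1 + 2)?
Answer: -6*I*√17 ≈ -24.739*I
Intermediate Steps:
a(j) = -2*√(100 + j) (a(j) = -2*√(j + 100) = -2*√(100 + j))
a(-253)*(-1 + 2) = (-2*√(100 - 253))*(-1 + 2) = -6*I*√17*1 = -6*I*√17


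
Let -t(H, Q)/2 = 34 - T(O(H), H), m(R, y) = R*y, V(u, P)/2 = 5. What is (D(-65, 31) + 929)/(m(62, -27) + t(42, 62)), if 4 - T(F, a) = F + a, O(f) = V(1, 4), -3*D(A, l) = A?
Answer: -1426/2757 ≈ -0.51723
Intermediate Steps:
D(A, l) = -A/3
V(u, P) = 10 (V(u, P) = 2*5 = 10)
O(f) = 10
T(F, a) = 4 - F - a (T(F, a) = 4 - (F + a) = 4 + (-F - a) = 4 - F - a)
t(H, Q) = -80 - 2*H (t(H, Q) = -2*(34 - (4 - 1*10 - H)) = -2*(34 - (4 - 10 - H)) = -2*(34 - (-6 - H)) = -2*(34 + (6 + H)) = -2*(40 + H) = -80 - 2*H)
(D(-65, 31) + 929)/(m(62, -27) + t(42, 62)) = (-1/3*(-65) + 929)/(62*(-27) + (-80 - 2*42)) = (65/3 + 929)/(-1674 + (-80 - 84)) = 2852/(3*(-1674 - 164)) = (2852/3)/(-1838) = (2852/3)*(-1/1838) = -1426/2757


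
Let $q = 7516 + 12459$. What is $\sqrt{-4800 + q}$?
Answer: $5 \sqrt{607} \approx 123.19$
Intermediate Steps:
$q = 19975$
$\sqrt{-4800 + q} = \sqrt{-4800 + 19975} = \sqrt{15175} = 5 \sqrt{607}$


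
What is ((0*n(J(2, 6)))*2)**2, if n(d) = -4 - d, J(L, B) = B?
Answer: 0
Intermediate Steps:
((0*n(J(2, 6)))*2)**2 = ((0*(-4 - 1*6))*2)**2 = ((0*(-4 - 6))*2)**2 = ((0*(-10))*2)**2 = (0*2)**2 = 0**2 = 0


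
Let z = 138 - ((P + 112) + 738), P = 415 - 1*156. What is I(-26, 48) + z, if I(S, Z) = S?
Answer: -997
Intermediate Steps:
P = 259 (P = 415 - 156 = 259)
z = -971 (z = 138 - ((259 + 112) + 738) = 138 - (371 + 738) = 138 - 1*1109 = 138 - 1109 = -971)
I(-26, 48) + z = -26 - 971 = -997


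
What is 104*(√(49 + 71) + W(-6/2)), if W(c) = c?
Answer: -312 + 208*√30 ≈ 827.26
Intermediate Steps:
104*(√(49 + 71) + W(-6/2)) = 104*(√(49 + 71) - 6/2) = 104*(√120 - 6*½) = 104*(2*√30 - 3) = 104*(-3 + 2*√30) = -312 + 208*√30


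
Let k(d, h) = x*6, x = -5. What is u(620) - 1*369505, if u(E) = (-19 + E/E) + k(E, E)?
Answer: -369553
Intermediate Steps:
k(d, h) = -30 (k(d, h) = -5*6 = -30)
u(E) = -48 (u(E) = (-19 + E/E) - 30 = (-19 + 1) - 30 = -18 - 30 = -48)
u(620) - 1*369505 = -48 - 1*369505 = -48 - 369505 = -369553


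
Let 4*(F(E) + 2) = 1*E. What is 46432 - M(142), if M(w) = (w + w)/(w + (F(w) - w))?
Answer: 3110376/67 ≈ 46424.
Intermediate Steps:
F(E) = -2 + E/4 (F(E) = -2 + (1*E)/4 = -2 + E/4)
M(w) = 2*w/(-2 + w/4) (M(w) = (w + w)/(w + ((-2 + w/4) - w)) = (2*w)/(w + (-2 - 3*w/4)) = (2*w)/(-2 + w/4) = 2*w/(-2 + w/4))
46432 - M(142) = 46432 - 8*142/(-8 + 142) = 46432 - 8*142/134 = 46432 - 1*568/67 = 46432 - 568/67 = 3110376/67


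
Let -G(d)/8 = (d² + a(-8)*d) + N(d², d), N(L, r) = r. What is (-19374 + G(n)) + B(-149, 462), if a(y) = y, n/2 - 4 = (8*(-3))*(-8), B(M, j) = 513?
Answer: -1226221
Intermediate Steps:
n = 392 (n = 8 + 2*((8*(-3))*(-8)) = 8 + 2*(-24*(-8)) = 8 + 2*192 = 8 + 384 = 392)
G(d) = -8*d² + 56*d (G(d) = -8*((d² - 8*d) + d) = -8*(d² - 7*d) = -8*d² + 56*d)
(-19374 + G(n)) + B(-149, 462) = (-19374 + 8*392*(7 - 1*392)) + 513 = (-19374 + 8*392*(7 - 392)) + 513 = (-19374 + 8*392*(-385)) + 513 = (-19374 - 1207360) + 513 = -1226734 + 513 = -1226221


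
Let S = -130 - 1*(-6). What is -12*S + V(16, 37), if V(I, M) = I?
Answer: 1504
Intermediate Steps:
S = -124 (S = -130 + 6 = -124)
-12*S + V(16, 37) = -12*(-124) + 16 = 1488 + 16 = 1504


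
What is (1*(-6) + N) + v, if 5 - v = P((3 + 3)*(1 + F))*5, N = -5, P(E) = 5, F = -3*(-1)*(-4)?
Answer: -31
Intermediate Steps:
F = -12 (F = 3*(-4) = -12)
v = -20 (v = 5 - 5*5 = 5 - 1*25 = 5 - 25 = -20)
(1*(-6) + N) + v = (1*(-6) - 5) - 20 = (-6 - 5) - 20 = -11 - 20 = -31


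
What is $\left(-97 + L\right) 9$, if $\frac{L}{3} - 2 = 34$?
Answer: $99$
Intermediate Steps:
$L = 108$ ($L = 6 + 3 \cdot 34 = 6 + 102 = 108$)
$\left(-97 + L\right) 9 = \left(-97 + 108\right) 9 = 11 \cdot 9 = 99$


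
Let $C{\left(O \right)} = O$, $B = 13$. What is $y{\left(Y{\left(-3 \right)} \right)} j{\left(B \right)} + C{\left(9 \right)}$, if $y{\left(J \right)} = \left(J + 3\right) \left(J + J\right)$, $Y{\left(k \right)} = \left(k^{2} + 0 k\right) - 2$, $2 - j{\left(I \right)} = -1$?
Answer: $429$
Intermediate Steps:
$j{\left(I \right)} = 3$ ($j{\left(I \right)} = 2 - -1 = 2 + 1 = 3$)
$Y{\left(k \right)} = -2 + k^{2}$ ($Y{\left(k \right)} = \left(k^{2} + 0\right) - 2 = k^{2} - 2 = -2 + k^{2}$)
$y{\left(J \right)} = 2 J \left(3 + J\right)$ ($y{\left(J \right)} = \left(3 + J\right) 2 J = 2 J \left(3 + J\right)$)
$y{\left(Y{\left(-3 \right)} \right)} j{\left(B \right)} + C{\left(9 \right)} = 2 \left(-2 + \left(-3\right)^{2}\right) \left(3 - \left(2 - \left(-3\right)^{2}\right)\right) 3 + 9 = 2 \left(-2 + 9\right) \left(3 + \left(-2 + 9\right)\right) 3 + 9 = 2 \cdot 7 \left(3 + 7\right) 3 + 9 = 2 \cdot 7 \cdot 10 \cdot 3 + 9 = 140 \cdot 3 + 9 = 420 + 9 = 429$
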